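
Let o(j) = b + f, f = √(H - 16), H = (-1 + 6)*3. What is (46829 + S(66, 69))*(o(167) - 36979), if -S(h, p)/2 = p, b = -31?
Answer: -1728033910 + 46691*I ≈ -1.728e+9 + 46691.0*I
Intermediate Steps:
H = 15 (H = 5*3 = 15)
f = I (f = √(15 - 16) = √(-1) = I ≈ 1.0*I)
S(h, p) = -2*p
o(j) = -31 + I
(46829 + S(66, 69))*(o(167) - 36979) = (46829 - 2*69)*((-31 + I) - 36979) = (46829 - 138)*(-37010 + I) = 46691*(-37010 + I) = -1728033910 + 46691*I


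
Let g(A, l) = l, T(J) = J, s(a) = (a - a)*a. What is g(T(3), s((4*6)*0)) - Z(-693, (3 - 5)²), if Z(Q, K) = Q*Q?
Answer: -480249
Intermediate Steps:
s(a) = 0 (s(a) = 0*a = 0)
Z(Q, K) = Q²
g(T(3), s((4*6)*0)) - Z(-693, (3 - 5)²) = 0 - 1*(-693)² = 0 - 1*480249 = 0 - 480249 = -480249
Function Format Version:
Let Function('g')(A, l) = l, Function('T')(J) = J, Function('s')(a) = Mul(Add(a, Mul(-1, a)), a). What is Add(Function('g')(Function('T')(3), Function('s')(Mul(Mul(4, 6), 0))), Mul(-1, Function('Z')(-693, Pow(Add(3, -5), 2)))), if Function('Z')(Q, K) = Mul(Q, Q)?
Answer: -480249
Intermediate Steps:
Function('s')(a) = 0 (Function('s')(a) = Mul(0, a) = 0)
Function('Z')(Q, K) = Pow(Q, 2)
Add(Function('g')(Function('T')(3), Function('s')(Mul(Mul(4, 6), 0))), Mul(-1, Function('Z')(-693, Pow(Add(3, -5), 2)))) = Add(0, Mul(-1, Pow(-693, 2))) = Add(0, Mul(-1, 480249)) = Add(0, -480249) = -480249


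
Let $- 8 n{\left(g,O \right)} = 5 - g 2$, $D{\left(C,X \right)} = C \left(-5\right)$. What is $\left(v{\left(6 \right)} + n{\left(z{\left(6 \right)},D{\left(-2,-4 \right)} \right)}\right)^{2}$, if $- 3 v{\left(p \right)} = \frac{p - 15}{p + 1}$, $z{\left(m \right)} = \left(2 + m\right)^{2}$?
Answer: $\frac{783225}{3136} \approx 249.75$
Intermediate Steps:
$D{\left(C,X \right)} = - 5 C$
$v{\left(p \right)} = - \frac{-15 + p}{3 \left(1 + p\right)}$ ($v{\left(p \right)} = - \frac{\left(p - 15\right) \frac{1}{p + 1}}{3} = - \frac{\left(-15 + p\right) \frac{1}{1 + p}}{3} = - \frac{\frac{1}{1 + p} \left(-15 + p\right)}{3} = - \frac{-15 + p}{3 \left(1 + p\right)}$)
$n{\left(g,O \right)} = - \frac{5}{8} + \frac{g}{4}$ ($n{\left(g,O \right)} = - \frac{5 - g 2}{8} = - \frac{5 - 2 g}{8} = - \frac{5}{8} + \frac{g}{4}$)
$\left(v{\left(6 \right)} + n{\left(z{\left(6 \right)},D{\left(-2,-4 \right)} \right)}\right)^{2} = \left(\frac{15 - 6}{3 \left(1 + 6\right)} - \left(\frac{5}{8} - \frac{\left(2 + 6\right)^{2}}{4}\right)\right)^{2} = \left(\frac{15 - 6}{3 \cdot 7} - \left(\frac{5}{8} - \frac{8^{2}}{4}\right)\right)^{2} = \left(\frac{1}{3} \cdot \frac{1}{7} \cdot 9 + \left(- \frac{5}{8} + \frac{1}{4} \cdot 64\right)\right)^{2} = \left(\frac{3}{7} + \left(- \frac{5}{8} + 16\right)\right)^{2} = \left(\frac{3}{7} + \frac{123}{8}\right)^{2} = \left(\frac{885}{56}\right)^{2} = \frac{783225}{3136}$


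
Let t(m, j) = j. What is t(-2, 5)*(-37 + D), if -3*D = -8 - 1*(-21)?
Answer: -620/3 ≈ -206.67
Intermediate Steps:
D = -13/3 (D = -(-8 - 1*(-21))/3 = -(-8 + 21)/3 = -1/3*13 = -13/3 ≈ -4.3333)
t(-2, 5)*(-37 + D) = 5*(-37 - 13/3) = 5*(-124/3) = -620/3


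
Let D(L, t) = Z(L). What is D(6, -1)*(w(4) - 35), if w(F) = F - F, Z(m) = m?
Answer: -210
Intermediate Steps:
D(L, t) = L
w(F) = 0
D(6, -1)*(w(4) - 35) = 6*(0 - 35) = 6*(-35) = -210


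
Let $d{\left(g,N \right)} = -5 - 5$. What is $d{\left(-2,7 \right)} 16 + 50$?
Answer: $-110$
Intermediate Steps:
$d{\left(g,N \right)} = -10$ ($d{\left(g,N \right)} = -5 - 5 = -10$)
$d{\left(-2,7 \right)} 16 + 50 = \left(-10\right) 16 + 50 = -160 + 50 = -110$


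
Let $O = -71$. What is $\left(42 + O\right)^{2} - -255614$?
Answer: $256455$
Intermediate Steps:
$\left(42 + O\right)^{2} - -255614 = \left(42 - 71\right)^{2} - -255614 = \left(-29\right)^{2} + 255614 = 841 + 255614 = 256455$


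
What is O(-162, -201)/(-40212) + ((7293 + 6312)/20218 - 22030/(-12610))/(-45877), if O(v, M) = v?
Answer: 2597208925177/653238039752441 ≈ 0.0039759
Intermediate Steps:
O(-162, -201)/(-40212) + ((7293 + 6312)/20218 - 22030/(-12610))/(-45877) = -162/(-40212) + ((7293 + 6312)/20218 - 22030/(-12610))/(-45877) = -162*(-1/40212) + (13605*(1/20218) - 22030*(-1/12610))*(-1/45877) = 9/2234 + (13605/20218 + 2203/1261)*(-1/45877) = 9/2234 + (61696159/25494898)*(-1/45877) = 9/2234 - 61696159/1169629435546 = 2597208925177/653238039752441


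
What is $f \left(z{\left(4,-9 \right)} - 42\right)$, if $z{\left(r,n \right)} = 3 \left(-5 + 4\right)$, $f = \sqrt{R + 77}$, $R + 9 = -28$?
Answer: $- 90 \sqrt{10} \approx -284.6$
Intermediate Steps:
$R = -37$ ($R = -9 - 28 = -37$)
$f = 2 \sqrt{10}$ ($f = \sqrt{-37 + 77} = \sqrt{40} = 2 \sqrt{10} \approx 6.3246$)
$z{\left(r,n \right)} = -3$ ($z{\left(r,n \right)} = 3 \left(-1\right) = -3$)
$f \left(z{\left(4,-9 \right)} - 42\right) = 2 \sqrt{10} \left(-3 - 42\right) = 2 \sqrt{10} \left(-45\right) = - 90 \sqrt{10}$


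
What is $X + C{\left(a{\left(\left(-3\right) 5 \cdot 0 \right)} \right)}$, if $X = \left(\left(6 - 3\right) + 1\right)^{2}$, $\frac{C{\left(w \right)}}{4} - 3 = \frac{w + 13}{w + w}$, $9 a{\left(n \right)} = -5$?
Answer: $- \frac{84}{5} \approx -16.8$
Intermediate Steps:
$a{\left(n \right)} = - \frac{5}{9}$ ($a{\left(n \right)} = \frac{1}{9} \left(-5\right) = - \frac{5}{9}$)
$C{\left(w \right)} = 12 + \frac{2 \left(13 + w\right)}{w}$ ($C{\left(w \right)} = 12 + 4 \frac{w + 13}{w + w} = 12 + 4 \frac{13 + w}{2 w} = 12 + \frac{2 \left(13 + w\right)}{w}$)
$X = 16$ ($X = \left(3 + 1\right)^{2} = 4^{2} = 16$)
$X + C{\left(a{\left(\left(-3\right) 5 \cdot 0 \right)} \right)} = 16 + \left(14 + \frac{26}{- \frac{5}{9}}\right) = 16 + \left(14 + 26 \left(- \frac{9}{5}\right)\right) = 16 + \left(14 - \frac{234}{5}\right) = 16 - \frac{164}{5} = - \frac{84}{5}$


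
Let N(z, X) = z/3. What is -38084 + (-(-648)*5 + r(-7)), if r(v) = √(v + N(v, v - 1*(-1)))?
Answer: -34844 + 2*I*√21/3 ≈ -34844.0 + 3.055*I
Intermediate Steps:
N(z, X) = z/3 (N(z, X) = z*(⅓) = z/3)
r(v) = 2*√3*√v/3 (r(v) = √(v + v/3) = √(4*v/3) = 2*√3*√v/3)
-38084 + (-(-648)*5 + r(-7)) = -38084 + (-(-648)*5 + 2*√3*√(-7)/3) = -38084 + (-27*(-120) + 2*√3*(I*√7)/3) = -38084 + (3240 + 2*I*√21/3) = -34844 + 2*I*√21/3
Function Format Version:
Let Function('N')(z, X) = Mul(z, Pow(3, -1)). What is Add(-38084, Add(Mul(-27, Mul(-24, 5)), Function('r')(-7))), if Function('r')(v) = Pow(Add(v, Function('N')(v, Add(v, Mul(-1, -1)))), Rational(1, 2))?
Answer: Add(-34844, Mul(Rational(2, 3), I, Pow(21, Rational(1, 2)))) ≈ Add(-34844., Mul(3.0550, I))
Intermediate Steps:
Function('N')(z, X) = Mul(Rational(1, 3), z) (Function('N')(z, X) = Mul(z, Rational(1, 3)) = Mul(Rational(1, 3), z))
Function('r')(v) = Mul(Rational(2, 3), Pow(3, Rational(1, 2)), Pow(v, Rational(1, 2))) (Function('r')(v) = Pow(Add(v, Mul(Rational(1, 3), v)), Rational(1, 2)) = Pow(Mul(Rational(4, 3), v), Rational(1, 2)) = Mul(Rational(2, 3), Pow(3, Rational(1, 2)), Pow(v, Rational(1, 2))))
Add(-38084, Add(Mul(-27, Mul(-24, 5)), Function('r')(-7))) = Add(-38084, Add(Mul(-27, Mul(-24, 5)), Mul(Rational(2, 3), Pow(3, Rational(1, 2)), Pow(-7, Rational(1, 2))))) = Add(-38084, Add(Mul(-27, -120), Mul(Rational(2, 3), Pow(3, Rational(1, 2)), Mul(I, Pow(7, Rational(1, 2)))))) = Add(-38084, Add(3240, Mul(Rational(2, 3), I, Pow(21, Rational(1, 2))))) = Add(-34844, Mul(Rational(2, 3), I, Pow(21, Rational(1, 2))))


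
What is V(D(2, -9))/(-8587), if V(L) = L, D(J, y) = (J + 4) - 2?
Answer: -4/8587 ≈ -0.00046582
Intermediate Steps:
D(J, y) = 2 + J (D(J, y) = (4 + J) - 2 = 2 + J)
V(D(2, -9))/(-8587) = (2 + 2)/(-8587) = 4*(-1/8587) = -4/8587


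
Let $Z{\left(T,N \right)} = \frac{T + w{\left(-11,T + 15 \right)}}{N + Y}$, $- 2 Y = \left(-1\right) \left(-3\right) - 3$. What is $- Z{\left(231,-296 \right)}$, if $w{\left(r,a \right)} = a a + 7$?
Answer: $\frac{821}{4} \approx 205.25$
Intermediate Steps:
$w{\left(r,a \right)} = 7 + a^{2}$ ($w{\left(r,a \right)} = a^{2} + 7 = 7 + a^{2}$)
$Y = 0$ ($Y = - \frac{\left(-1\right) \left(-3\right) - 3}{2} = - \frac{3 - 3}{2} = \left(- \frac{1}{2}\right) 0 = 0$)
$Z{\left(T,N \right)} = \frac{7 + T + \left(15 + T\right)^{2}}{N}$ ($Z{\left(T,N \right)} = \frac{T + \left(7 + \left(T + 15\right)^{2}\right)}{N + 0} = \frac{T + \left(7 + \left(15 + T\right)^{2}\right)}{N} = \frac{7 + T + \left(15 + T\right)^{2}}{N}$)
$- Z{\left(231,-296 \right)} = - \frac{7 + 231 + \left(15 + 231\right)^{2}}{-296} = - \frac{\left(-1\right) \left(7 + 231 + 246^{2}\right)}{296} = - \frac{\left(-1\right) \left(7 + 231 + 60516\right)}{296} = - \frac{\left(-1\right) 60754}{296} = \left(-1\right) \left(- \frac{821}{4}\right) = \frac{821}{4}$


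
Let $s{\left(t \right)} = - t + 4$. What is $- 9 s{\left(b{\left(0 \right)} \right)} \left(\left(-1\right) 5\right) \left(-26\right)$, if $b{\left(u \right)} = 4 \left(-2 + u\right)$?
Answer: $-14040$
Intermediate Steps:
$b{\left(u \right)} = -8 + 4 u$
$s{\left(t \right)} = 4 - t$
$- 9 s{\left(b{\left(0 \right)} \right)} \left(\left(-1\right) 5\right) \left(-26\right) = - 9 \left(4 - \left(-8 + 4 \cdot 0\right)\right) \left(\left(-1\right) 5\right) \left(-26\right) = - 9 \left(4 - \left(-8 + 0\right)\right) \left(-5\right) \left(-26\right) = - 9 \left(4 - -8\right) \left(-5\right) \left(-26\right) = - 9 \left(4 + 8\right) \left(-5\right) \left(-26\right) = - 9 \cdot 12 \left(-5\right) \left(-26\right) = - 9 \left(\left(-60\right) \left(-26\right)\right) = \left(-9\right) 1560 = -14040$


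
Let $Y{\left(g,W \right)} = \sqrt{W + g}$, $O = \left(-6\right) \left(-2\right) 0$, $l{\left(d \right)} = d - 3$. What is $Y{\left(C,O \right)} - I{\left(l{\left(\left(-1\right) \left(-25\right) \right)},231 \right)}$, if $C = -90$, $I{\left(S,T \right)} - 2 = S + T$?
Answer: $-255 + 3 i \sqrt{10} \approx -255.0 + 9.4868 i$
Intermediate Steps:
$l{\left(d \right)} = -3 + d$
$I{\left(S,T \right)} = 2 + S + T$ ($I{\left(S,T \right)} = 2 + \left(S + T\right) = 2 + S + T$)
$O = 0$ ($O = 12 \cdot 0 = 0$)
$Y{\left(C,O \right)} - I{\left(l{\left(\left(-1\right) \left(-25\right) \right)},231 \right)} = \sqrt{0 - 90} - \left(2 - -22 + 231\right) = \sqrt{-90} - \left(2 + \left(-3 + 25\right) + 231\right) = 3 i \sqrt{10} - \left(2 + 22 + 231\right) = 3 i \sqrt{10} - 255 = -255 + 3 i \sqrt{10}$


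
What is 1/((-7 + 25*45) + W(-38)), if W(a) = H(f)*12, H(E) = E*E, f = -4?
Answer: 1/1310 ≈ 0.00076336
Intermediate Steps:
H(E) = E**2
W(a) = 192 (W(a) = (-4)**2*12 = 16*12 = 192)
1/((-7 + 25*45) + W(-38)) = 1/((-7 + 25*45) + 192) = 1/((-7 + 1125) + 192) = 1/(1118 + 192) = 1/1310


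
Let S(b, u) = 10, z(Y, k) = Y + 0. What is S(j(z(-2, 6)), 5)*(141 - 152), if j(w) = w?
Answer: -110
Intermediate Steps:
z(Y, k) = Y
S(j(z(-2, 6)), 5)*(141 - 152) = 10*(141 - 152) = 10*(-11) = -110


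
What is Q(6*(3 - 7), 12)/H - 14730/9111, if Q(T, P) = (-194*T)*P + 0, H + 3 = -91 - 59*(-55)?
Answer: 154211854/9569587 ≈ 16.115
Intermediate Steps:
H = 3151 (H = -3 + (-91 - 59*(-55)) = -3 + (-91 + 3245) = -3 + 3154 = 3151)
Q(T, P) = -194*P*T (Q(T, P) = -194*P*T + 0 = -194*P*T)
Q(6*(3 - 7), 12)/H - 14730/9111 = -194*12*6*(3 - 7)/3151 - 14730/9111 = -194*12*6*(-4)*(1/3151) - 14730*1/9111 = -194*12*(-24)*(1/3151) - 4910/3037 = 55872*(1/3151) - 4910/3037 = 55872/3151 - 4910/3037 = 154211854/9569587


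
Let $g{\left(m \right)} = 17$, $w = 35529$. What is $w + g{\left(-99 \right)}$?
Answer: $35546$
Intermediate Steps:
$w + g{\left(-99 \right)} = 35529 + 17 = 35546$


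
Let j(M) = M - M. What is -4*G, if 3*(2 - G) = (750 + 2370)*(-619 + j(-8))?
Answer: -2575048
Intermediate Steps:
j(M) = 0
G = 643762 (G = 2 - (750 + 2370)*(-619 + 0)/3 = 2 - 1040*(-619) = 2 - ⅓*(-1931280) = 2 + 643760 = 643762)
-4*G = -4*643762 = -2575048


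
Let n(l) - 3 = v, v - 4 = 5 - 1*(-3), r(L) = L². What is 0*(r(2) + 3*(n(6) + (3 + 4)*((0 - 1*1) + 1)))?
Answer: 0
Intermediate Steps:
v = 12 (v = 4 + (5 - 1*(-3)) = 4 + (5 + 3) = 4 + 8 = 12)
n(l) = 15 (n(l) = 3 + 12 = 15)
0*(r(2) + 3*(n(6) + (3 + 4)*((0 - 1*1) + 1))) = 0*(2² + 3*(15 + (3 + 4)*((0 - 1*1) + 1))) = 0*(4 + 3*(15 + 7*((0 - 1) + 1))) = 0*(4 + 3*(15 + 7*(-1 + 1))) = 0*(4 + 3*(15 + 7*0)) = 0*(4 + 3*(15 + 0)) = 0*(4 + 3*15) = 0*(4 + 45) = 0*49 = 0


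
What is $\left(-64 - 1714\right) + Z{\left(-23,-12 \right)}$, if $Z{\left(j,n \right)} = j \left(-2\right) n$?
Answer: $-2330$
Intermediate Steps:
$Z{\left(j,n \right)} = - 2 j n$
$\left(-64 - 1714\right) + Z{\left(-23,-12 \right)} = \left(-64 - 1714\right) - \left(-46\right) \left(-12\right) = -1778 - 552 = -2330$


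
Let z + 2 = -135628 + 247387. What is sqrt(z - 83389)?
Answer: 12*sqrt(197) ≈ 168.43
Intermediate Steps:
z = 111757 (z = -2 + (-135628 + 247387) = -2 + 111759 = 111757)
sqrt(z - 83389) = sqrt(111757 - 83389) = sqrt(28368) = 12*sqrt(197)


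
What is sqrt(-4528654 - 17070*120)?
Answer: I*sqrt(6577054) ≈ 2564.6*I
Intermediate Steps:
sqrt(-4528654 - 17070*120) = sqrt(-4528654 - 2048400) = sqrt(-6577054) = I*sqrt(6577054)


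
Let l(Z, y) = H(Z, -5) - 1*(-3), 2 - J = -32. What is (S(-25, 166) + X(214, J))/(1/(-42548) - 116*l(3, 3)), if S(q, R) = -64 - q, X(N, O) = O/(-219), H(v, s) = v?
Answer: 52121300/926476653 ≈ 0.056258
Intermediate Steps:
J = 34 (J = 2 - 1*(-32) = 2 + 32 = 34)
X(N, O) = -O/219 (X(N, O) = O*(-1/219) = -O/219)
l(Z, y) = 3 + Z (l(Z, y) = Z - 1*(-3) = Z + 3 = 3 + Z)
(S(-25, 166) + X(214, J))/(1/(-42548) - 116*l(3, 3)) = ((-64 - 1*(-25)) - 1/219*34)/(1/(-42548) - 116*(3 + 3)) = ((-64 + 25) - 34/219)/(-1/42548 - 116*6) = (-39 - 34/219)/(-1/42548 - 696) = -8575/(219*(-29613409/42548)) = -8575/219*(-42548/29613409) = 52121300/926476653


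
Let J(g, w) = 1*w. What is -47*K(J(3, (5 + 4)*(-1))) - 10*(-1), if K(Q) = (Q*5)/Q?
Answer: -225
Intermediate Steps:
J(g, w) = w
K(Q) = 5 (K(Q) = (5*Q)/Q = 5)
-47*K(J(3, (5 + 4)*(-1))) - 10*(-1) = -47*5 - 10*(-1) = -235 + 10 = -225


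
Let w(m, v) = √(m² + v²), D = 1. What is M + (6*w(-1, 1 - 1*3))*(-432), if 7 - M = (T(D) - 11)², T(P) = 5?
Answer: -29 - 2592*√5 ≈ -5824.9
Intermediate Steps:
M = -29 (M = 7 - (5 - 11)² = 7 - 1*(-6)² = 7 - 1*36 = 7 - 36 = -29)
M + (6*w(-1, 1 - 1*3))*(-432) = -29 + (6*√((-1)² + (1 - 1*3)²))*(-432) = -29 + (6*√(1 + (1 - 3)²))*(-432) = -29 + (6*√(1 + (-2)²))*(-432) = -29 + (6*√(1 + 4))*(-432) = -29 + (6*√5)*(-432) = -29 - 2592*√5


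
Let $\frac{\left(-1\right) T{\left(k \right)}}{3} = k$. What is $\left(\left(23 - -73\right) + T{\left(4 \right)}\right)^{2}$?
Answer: $7056$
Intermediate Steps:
$T{\left(k \right)} = - 3 k$
$\left(\left(23 - -73\right) + T{\left(4 \right)}\right)^{2} = \left(\left(23 - -73\right) - 12\right)^{2} = \left(\left(23 + 73\right) - 12\right)^{2} = \left(96 - 12\right)^{2} = 84^{2} = 7056$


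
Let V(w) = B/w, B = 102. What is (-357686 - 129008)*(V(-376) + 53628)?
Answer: -2453427617511/94 ≈ -2.6100e+10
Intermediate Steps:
V(w) = 102/w
(-357686 - 129008)*(V(-376) + 53628) = (-357686 - 129008)*(102/(-376) + 53628) = -486694*(102*(-1/376) + 53628) = -486694*(-51/188 + 53628) = -486694*10082013/188 = -2453427617511/94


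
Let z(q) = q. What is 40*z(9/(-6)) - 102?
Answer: -162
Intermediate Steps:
40*z(9/(-6)) - 102 = 40*(9/(-6)) - 102 = 40*(9*(-⅙)) - 102 = 40*(-3/2) - 102 = -60 - 102 = -162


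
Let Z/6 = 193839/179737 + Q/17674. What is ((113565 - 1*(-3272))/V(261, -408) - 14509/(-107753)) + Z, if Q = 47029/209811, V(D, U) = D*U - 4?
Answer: 7021279356916380325006295/1274663929923000711536428 ≈ 5.5083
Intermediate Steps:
V(D, U) = -4 + D*U
Q = 47029/209811 (Q = 47029*(1/209811) = 47029/209811 ≈ 0.22415)
Z = 718802157829519/111083445670253 (Z = 6*(193839/179737 + (47029/209811)/17674) = 6*(193839*(1/179737) + (47029/209811)*(1/17674)) = 6*(193839/179737 + 47029/3708199614) = 6*(718802157829519/666500674021518) = 718802157829519/111083445670253 ≈ 6.4708)
((113565 - 1*(-3272))/V(261, -408) - 14509/(-107753)) + Z = ((113565 - 1*(-3272))/(-4 + 261*(-408)) - 14509/(-107753)) + 718802157829519/111083445670253 = ((113565 + 3272)/(-4 - 106488) - 14509*(-1/107753)) + 718802157829519/111083445670253 = (116837/(-106492) + 14509/107753) + 718802157829519/111083445670253 = (116837*(-1/106492) + 14509/107753) + 718802157829519/111083445670253 = (-116837/106492 + 14509/107753) + 718802157829519/111083445670253 = -11044444833/11474832476 + 718802157829519/111083445670253 = 7021279356916380325006295/1274663929923000711536428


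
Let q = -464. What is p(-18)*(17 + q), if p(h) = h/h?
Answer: -447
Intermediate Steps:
p(h) = 1
p(-18)*(17 + q) = 1*(17 - 464) = 1*(-447) = -447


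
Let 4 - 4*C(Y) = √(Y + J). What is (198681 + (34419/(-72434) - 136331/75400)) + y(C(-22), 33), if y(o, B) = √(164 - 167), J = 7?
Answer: 41734173083821/210058600 + I*√3 ≈ 1.9868e+5 + 1.732*I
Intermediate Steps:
C(Y) = 1 - √(7 + Y)/4 (C(Y) = 1 - √(Y + 7)/4 = 1 - √(7 + Y)/4)
y(o, B) = I*√3 (y(o, B) = √(-3) = I*√3)
(198681 + (34419/(-72434) - 136331/75400)) + y(C(-22), 33) = (198681 + (34419/(-72434) - 136331/75400)) + I*√3 = (198681 + (34419*(-1/72434) - 136331*1/75400)) + I*√3 = (198681 + (-34419/72434 - 10487/5800)) + I*√3 = (198681 - 479622779/210058600) + I*√3 = 41734173083821/210058600 + I*√3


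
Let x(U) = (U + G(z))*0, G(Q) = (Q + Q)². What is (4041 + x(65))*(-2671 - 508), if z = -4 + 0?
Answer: -12846339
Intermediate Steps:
z = -4
G(Q) = 4*Q² (G(Q) = (2*Q)² = 4*Q²)
x(U) = 0 (x(U) = (U + 4*(-4)²)*0 = (U + 4*16)*0 = (U + 64)*0 = (64 + U)*0 = 0)
(4041 + x(65))*(-2671 - 508) = (4041 + 0)*(-2671 - 508) = 4041*(-3179) = -12846339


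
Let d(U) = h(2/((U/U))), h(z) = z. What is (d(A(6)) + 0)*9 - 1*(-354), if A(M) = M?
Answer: 372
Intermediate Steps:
d(U) = 2 (d(U) = 2/((U/U)) = 2/1 = 2*1 = 2)
(d(A(6)) + 0)*9 - 1*(-354) = (2 + 0)*9 - 1*(-354) = 2*9 + 354 = 18 + 354 = 372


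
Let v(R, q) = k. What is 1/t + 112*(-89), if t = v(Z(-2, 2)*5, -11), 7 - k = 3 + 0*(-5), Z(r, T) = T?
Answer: -39871/4 ≈ -9967.8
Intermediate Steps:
k = 4 (k = 7 - (3 + 0*(-5)) = 7 - (3 + 0) = 7 - 1*3 = 7 - 3 = 4)
v(R, q) = 4
t = 4
1/t + 112*(-89) = 1/4 + 112*(-89) = ¼ - 9968 = -39871/4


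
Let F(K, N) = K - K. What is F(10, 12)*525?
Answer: 0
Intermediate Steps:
F(K, N) = 0
F(10, 12)*525 = 0*525 = 0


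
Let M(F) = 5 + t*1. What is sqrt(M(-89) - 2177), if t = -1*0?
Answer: 2*I*sqrt(543) ≈ 46.605*I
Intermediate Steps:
t = 0
M(F) = 5 (M(F) = 5 + 0*1 = 5 + 0 = 5)
sqrt(M(-89) - 2177) = sqrt(5 - 2177) = sqrt(-2172) = 2*I*sqrt(543)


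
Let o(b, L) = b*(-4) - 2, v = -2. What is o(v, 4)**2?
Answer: 36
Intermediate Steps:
o(b, L) = -2 - 4*b (o(b, L) = -4*b - 2 = -2 - 4*b)
o(v, 4)**2 = (-2 - 4*(-2))**2 = (-2 + 8)**2 = 6**2 = 36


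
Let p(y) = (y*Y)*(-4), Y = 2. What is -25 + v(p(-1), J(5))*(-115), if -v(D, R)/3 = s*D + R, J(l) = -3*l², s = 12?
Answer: 7220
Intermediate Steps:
p(y) = -8*y (p(y) = (y*2)*(-4) = (2*y)*(-4) = -8*y)
v(D, R) = -36*D - 3*R (v(D, R) = -3*(12*D + R) = -3*(R + 12*D) = -36*D - 3*R)
-25 + v(p(-1), J(5))*(-115) = -25 + (-(-288)*(-1) - (-9)*5²)*(-115) = -25 + (-36*8 - (-9)*25)*(-115) = -25 + (-288 - 3*(-75))*(-115) = -25 + (-288 + 225)*(-115) = -25 - 63*(-115) = -25 + 7245 = 7220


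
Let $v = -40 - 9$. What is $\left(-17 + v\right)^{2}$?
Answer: $4356$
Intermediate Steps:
$v = -49$ ($v = -40 - 9 = -49$)
$\left(-17 + v\right)^{2} = \left(-17 - 49\right)^{2} = \left(-66\right)^{2} = 4356$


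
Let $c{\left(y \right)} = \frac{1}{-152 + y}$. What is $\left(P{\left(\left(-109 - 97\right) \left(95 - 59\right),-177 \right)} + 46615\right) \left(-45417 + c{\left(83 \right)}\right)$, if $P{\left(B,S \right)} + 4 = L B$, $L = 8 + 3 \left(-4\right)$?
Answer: $- \frac{79676203950}{23} \approx -3.4642 \cdot 10^{9}$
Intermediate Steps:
$L = -4$ ($L = 8 - 12 = -4$)
$P{\left(B,S \right)} = -4 - 4 B$
$\left(P{\left(\left(-109 - 97\right) \left(95 - 59\right),-177 \right)} + 46615\right) \left(-45417 + c{\left(83 \right)}\right) = \left(\left(-4 - 4 \left(-109 - 97\right) \left(95 - 59\right)\right) + 46615\right) \left(-45417 + \frac{1}{-152 + 83}\right) = \left(\left(-4 - 4 \left(\left(-206\right) 36\right)\right) + 46615\right) \left(-45417 + \frac{1}{-69}\right) = \left(\left(-4 - -29664\right) + 46615\right) \left(-45417 - \frac{1}{69}\right) = \left(\left(-4 + 29664\right) + 46615\right) \left(- \frac{3133774}{69}\right) = \left(29660 + 46615\right) \left(- \frac{3133774}{69}\right) = 76275 \left(- \frac{3133774}{69}\right) = - \frac{79676203950}{23}$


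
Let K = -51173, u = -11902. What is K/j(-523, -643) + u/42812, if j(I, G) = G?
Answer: 99234795/1251278 ≈ 79.307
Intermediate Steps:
K/j(-523, -643) + u/42812 = -51173/(-643) - 11902/42812 = -51173*(-1/643) - 11902*1/42812 = 51173/643 - 541/1946 = 99234795/1251278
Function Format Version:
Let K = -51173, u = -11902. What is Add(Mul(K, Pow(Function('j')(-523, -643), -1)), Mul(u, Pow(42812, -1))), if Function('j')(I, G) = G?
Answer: Rational(99234795, 1251278) ≈ 79.307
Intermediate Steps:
Add(Mul(K, Pow(Function('j')(-523, -643), -1)), Mul(u, Pow(42812, -1))) = Add(Mul(-51173, Pow(-643, -1)), Mul(-11902, Pow(42812, -1))) = Add(Mul(-51173, Rational(-1, 643)), Mul(-11902, Rational(1, 42812))) = Add(Rational(51173, 643), Rational(-541, 1946)) = Rational(99234795, 1251278)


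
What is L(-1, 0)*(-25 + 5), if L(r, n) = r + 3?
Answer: -40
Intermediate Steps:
L(r, n) = 3 + r
L(-1, 0)*(-25 + 5) = (3 - 1)*(-25 + 5) = 2*(-20) = -40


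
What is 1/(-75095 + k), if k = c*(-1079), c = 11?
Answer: -1/86964 ≈ -1.1499e-5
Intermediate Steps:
k = -11869 (k = 11*(-1079) = -11869)
1/(-75095 + k) = 1/(-75095 - 11869) = 1/(-86964) = -1/86964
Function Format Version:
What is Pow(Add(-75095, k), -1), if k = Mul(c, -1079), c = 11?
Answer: Rational(-1, 86964) ≈ -1.1499e-5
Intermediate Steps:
k = -11869 (k = Mul(11, -1079) = -11869)
Pow(Add(-75095, k), -1) = Pow(Add(-75095, -11869), -1) = Pow(-86964, -1) = Rational(-1, 86964)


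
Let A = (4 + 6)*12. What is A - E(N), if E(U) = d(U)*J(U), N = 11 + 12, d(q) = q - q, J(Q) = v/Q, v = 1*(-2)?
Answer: 120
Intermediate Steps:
v = -2
J(Q) = -2/Q
d(q) = 0
N = 23
A = 120 (A = 10*12 = 120)
E(U) = 0 (E(U) = 0*(-2/U) = 0)
A - E(N) = 120 - 1*0 = 120 + 0 = 120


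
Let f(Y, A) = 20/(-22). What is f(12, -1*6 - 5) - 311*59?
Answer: -201849/11 ≈ -18350.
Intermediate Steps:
f(Y, A) = -10/11 (f(Y, A) = 20*(-1/22) = -10/11)
f(12, -1*6 - 5) - 311*59 = -10/11 - 311*59 = -10/11 - 18349 = -201849/11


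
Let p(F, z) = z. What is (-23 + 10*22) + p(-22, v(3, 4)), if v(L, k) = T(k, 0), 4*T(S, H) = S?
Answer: 198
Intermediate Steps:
T(S, H) = S/4
v(L, k) = k/4
(-23 + 10*22) + p(-22, v(3, 4)) = (-23 + 10*22) + (¼)*4 = (-23 + 220) + 1 = 197 + 1 = 198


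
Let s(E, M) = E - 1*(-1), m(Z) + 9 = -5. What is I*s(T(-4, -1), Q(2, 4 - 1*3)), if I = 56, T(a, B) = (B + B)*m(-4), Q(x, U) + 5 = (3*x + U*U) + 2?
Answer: 1624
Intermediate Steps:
m(Z) = -14 (m(Z) = -9 - 5 = -14)
Q(x, U) = -3 + U² + 3*x (Q(x, U) = -5 + ((3*x + U*U) + 2) = -5 + ((3*x + U²) + 2) = -5 + ((U² + 3*x) + 2) = -5 + (2 + U² + 3*x) = -3 + U² + 3*x)
T(a, B) = -28*B (T(a, B) = (B + B)*(-14) = (2*B)*(-14) = -28*B)
s(E, M) = 1 + E (s(E, M) = E + 1 = 1 + E)
I*s(T(-4, -1), Q(2, 4 - 1*3)) = 56*(1 - 28*(-1)) = 56*(1 + 28) = 56*29 = 1624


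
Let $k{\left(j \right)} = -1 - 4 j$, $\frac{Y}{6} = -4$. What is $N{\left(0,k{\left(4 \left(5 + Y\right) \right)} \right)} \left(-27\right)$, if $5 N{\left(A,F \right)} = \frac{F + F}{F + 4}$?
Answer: $- \frac{16362}{1535} \approx -10.659$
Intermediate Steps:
$Y = -24$ ($Y = 6 \left(-4\right) = -24$)
$N{\left(A,F \right)} = \frac{2 F}{5 \left(4 + F\right)}$ ($N{\left(A,F \right)} = \frac{\left(F + F\right) \frac{1}{F + 4}}{5} = \frac{2 F \frac{1}{4 + F}}{5} = \frac{2 F}{5 \left(4 + F\right)}$)
$N{\left(0,k{\left(4 \left(5 + Y\right) \right)} \right)} \left(-27\right) = \frac{2 \left(-1 - 4 \cdot 4 \left(5 - 24\right)\right)}{5 \left(4 - \left(1 + 4 \cdot 4 \left(5 - 24\right)\right)\right)} \left(-27\right) = \frac{2 \left(-1 - 4 \cdot 4 \left(-19\right)\right)}{5 \left(4 - \left(1 + 4 \cdot 4 \left(-19\right)\right)\right)} \left(-27\right) = \frac{2 \left(-1 - -304\right)}{5 \left(4 - -303\right)} \left(-27\right) = \frac{2 \left(-1 + 304\right)}{5 \left(4 + \left(-1 + 304\right)\right)} \left(-27\right) = \frac{2}{5} \cdot 303 \frac{1}{4 + 303} \left(-27\right) = \frac{2}{5} \cdot 303 \cdot \frac{1}{307} \left(-27\right) = \frac{606}{1535} \left(-27\right) = - \frac{16362}{1535}$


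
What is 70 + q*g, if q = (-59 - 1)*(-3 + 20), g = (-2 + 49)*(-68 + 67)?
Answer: 48010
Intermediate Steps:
g = -47 (g = 47*(-1) = -47)
q = -1020 (q = -60*17 = -1020)
70 + q*g = 70 - 1020*(-47) = 70 + 47940 = 48010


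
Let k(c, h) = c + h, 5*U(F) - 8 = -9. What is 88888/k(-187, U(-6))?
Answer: -55555/117 ≈ -474.83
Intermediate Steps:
U(F) = -1/5 (U(F) = 8/5 + (1/5)*(-9) = 8/5 - 9/5 = -1/5)
88888/k(-187, U(-6)) = 88888/(-187 - 1/5) = 88888/(-936/5) = 88888*(-5/936) = -55555/117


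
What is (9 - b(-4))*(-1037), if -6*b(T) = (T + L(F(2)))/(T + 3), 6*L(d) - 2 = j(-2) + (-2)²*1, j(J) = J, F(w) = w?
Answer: -89182/9 ≈ -9909.1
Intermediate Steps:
L(d) = ⅔ (L(d) = ⅓ + (-2 + (-2)²*1)/6 = ⅓ + (-2 + 4*1)/6 = ⅓ + (-2 + 4)/6 = ⅓ + (⅙)*2 = ⅓ + ⅓ = ⅔)
b(T) = -(⅔ + T)/(6*(3 + T)) (b(T) = -(T + ⅔)/(6*(T + 3)) = -(⅔ + T)/(6*(3 + T)))
(9 - b(-4))*(-1037) = (9 - (-2 - 3*(-4))/(18*(3 - 4)))*(-1037) = (9 - (-2 + 12)/(18*(-1)))*(-1037) = (9 - (-1)*10/18)*(-1037) = (9 - 1*(-5/9))*(-1037) = (9 + 5/9)*(-1037) = (86/9)*(-1037) = -89182/9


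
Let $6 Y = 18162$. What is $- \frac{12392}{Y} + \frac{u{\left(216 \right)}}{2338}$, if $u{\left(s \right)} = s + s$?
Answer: $- \frac{13832416}{3538563} \approx -3.909$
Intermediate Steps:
$Y = 3027$ ($Y = \frac{1}{6} \cdot 18162 = 3027$)
$u{\left(s \right)} = 2 s$
$- \frac{12392}{Y} + \frac{u{\left(216 \right)}}{2338} = - \frac{12392}{3027} + \frac{2 \cdot 216}{2338} = \left(-12392\right) \frac{1}{3027} + 432 \cdot \frac{1}{2338} = - \frac{12392}{3027} + \frac{216}{1169} = - \frac{13832416}{3538563}$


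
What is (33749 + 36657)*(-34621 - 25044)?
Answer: -4200773990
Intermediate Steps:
(33749 + 36657)*(-34621 - 25044) = 70406*(-59665) = -4200773990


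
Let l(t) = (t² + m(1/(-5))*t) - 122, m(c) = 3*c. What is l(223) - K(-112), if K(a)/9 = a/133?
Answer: 4700674/95 ≈ 49481.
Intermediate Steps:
K(a) = 9*a/133 (K(a) = 9*(a/133) = 9*a/133)
l(t) = -122 + t² - 3*t/5 (l(t) = (t² + (3/(-5))*t) - 122 = (t² + (3*(-⅕))*t) - 122 = (t² - 3*t/5) - 122 = -122 + t² - 3*t/5)
l(223) - K(-112) = (-122 + 223² - ⅗*223) - 9*(-112)/133 = (-122 + 49729 - 669/5) - 1*(-144/19) = 247366/5 + 144/19 = 4700674/95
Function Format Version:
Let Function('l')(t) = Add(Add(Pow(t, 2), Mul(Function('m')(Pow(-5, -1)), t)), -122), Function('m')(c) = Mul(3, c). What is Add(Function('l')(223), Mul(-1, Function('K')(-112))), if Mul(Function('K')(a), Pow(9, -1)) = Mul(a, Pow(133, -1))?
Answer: Rational(4700674, 95) ≈ 49481.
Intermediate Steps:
Function('K')(a) = Mul(Rational(9, 133), a) (Function('K')(a) = Mul(9, Mul(a, Pow(133, -1))) = Mul(9, Mul(a, Rational(1, 133))) = Mul(9, Mul(Rational(1, 133), a)) = Mul(Rational(9, 133), a))
Function('l')(t) = Add(-122, Pow(t, 2), Mul(Rational(-3, 5), t)) (Function('l')(t) = Add(Add(Pow(t, 2), Mul(Mul(3, Pow(-5, -1)), t)), -122) = Add(Add(Pow(t, 2), Mul(Mul(3, Rational(-1, 5)), t)), -122) = Add(Add(Pow(t, 2), Mul(Rational(-3, 5), t)), -122) = Add(-122, Pow(t, 2), Mul(Rational(-3, 5), t)))
Add(Function('l')(223), Mul(-1, Function('K')(-112))) = Add(Add(-122, Pow(223, 2), Mul(Rational(-3, 5), 223)), Mul(-1, Mul(Rational(9, 133), -112))) = Add(Add(-122, 49729, Rational(-669, 5)), Mul(-1, Rational(-144, 19))) = Add(Rational(247366, 5), Rational(144, 19)) = Rational(4700674, 95)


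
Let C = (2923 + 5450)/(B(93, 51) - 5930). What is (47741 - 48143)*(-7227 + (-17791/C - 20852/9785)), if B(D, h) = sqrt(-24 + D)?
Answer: -58965677582546/27309935 + 2383994*sqrt(69)/2791 ≈ -2.1520e+6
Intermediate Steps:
C = 8373/(-5930 + sqrt(69)) (C = (2923 + 5450)/(sqrt(-24 + 93) - 5930) = 8373/(sqrt(69) - 5930) = 8373/(-5930 + sqrt(69)) ≈ -1.4140)
(47741 - 48143)*(-7227 + (-17791/C - 20852/9785)) = (47741 - 48143)*(-7227 + (-17791/(-49651890/35164831 - 8373*sqrt(69)/35164831) - 20852/9785)) = -402*(-7227 + (-17791/(-49651890/35164831 - 8373*sqrt(69)/35164831) - 20852*1/9785)) = -402*(-7227 + (-17791/(-49651890/35164831 - 8373*sqrt(69)/35164831) - 20852/9785)) = -402*(-7227 + (-20852/9785 - 17791/(-49651890/35164831 - 8373*sqrt(69)/35164831))) = -402*(-70737047/9785 - 17791/(-49651890/35164831 - 8373*sqrt(69)/35164831)) = 28436292894/9785 + 7151982/(-49651890/35164831 - 8373*sqrt(69)/35164831)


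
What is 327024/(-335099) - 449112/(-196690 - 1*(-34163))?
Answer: 97346752440/54462635173 ≈ 1.7874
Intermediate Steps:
327024/(-335099) - 449112/(-196690 - 1*(-34163)) = 327024*(-1/335099) - 449112/(-196690 + 34163) = -327024/335099 - 449112/(-162527) = -327024/335099 - 449112*(-1/162527) = -327024/335099 + 449112/162527 = 97346752440/54462635173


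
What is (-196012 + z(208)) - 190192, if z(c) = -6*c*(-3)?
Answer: -382460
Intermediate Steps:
z(c) = 18*c
(-196012 + z(208)) - 190192 = (-196012 + 18*208) - 190192 = (-196012 + 3744) - 190192 = -192268 - 190192 = -382460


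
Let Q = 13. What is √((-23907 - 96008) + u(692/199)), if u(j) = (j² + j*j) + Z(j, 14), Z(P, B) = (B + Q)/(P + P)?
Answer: I*√2273475052735710/137708 ≈ 346.25*I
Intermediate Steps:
Z(P, B) = (13 + B)/(2*P) (Z(P, B) = (B + 13)/(P + P) = (13 + B)/((2*P)) = (13 + B)*(1/(2*P)) = (13 + B)/(2*P))
u(j) = 2*j² + 27/(2*j) (u(j) = (j² + j*j) + (13 + 14)/(2*j) = (j² + j²) + (½)*27/j = 2*j² + 27/(2*j))
√((-23907 - 96008) + u(692/199)) = √((-23907 - 96008) + (27 + 4*(692/199)³)/(2*((692/199)))) = √(-119915 + (27 + 4*(692*(1/199))³)/(2*((692*(1/199))))) = √(-119915 + (27 + 4*(692/199)³)/(2*(692/199))) = √(-119915 + (½)*(199/692)*(27 + 4*(331373888/7880599))) = √(-119915 + (½)*(199/692)*(27 + 1325495552/7880599)) = √(-119915 + (½)*(199/692)*(1538271725/7880599)) = √(-119915 + 1538271725/54807784) = √(-6570737146635/54807784) = I*√2273475052735710/137708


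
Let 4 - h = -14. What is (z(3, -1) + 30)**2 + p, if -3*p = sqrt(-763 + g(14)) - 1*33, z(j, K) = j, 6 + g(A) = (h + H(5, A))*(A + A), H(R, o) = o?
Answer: 1100 - sqrt(127)/3 ≈ 1096.2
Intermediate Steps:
h = 18 (h = 4 - 1*(-14) = 4 + 14 = 18)
g(A) = -6 + 2*A*(18 + A) (g(A) = -6 + (18 + A)*(A + A) = -6 + (18 + A)*(2*A) = -6 + 2*A*(18 + A))
p = 11 - sqrt(127)/3 (p = -(sqrt(-763 + (-6 + 2*14**2 + 36*14)) - 1*33)/3 = -(sqrt(-763 + (-6 + 2*196 + 504)) - 33)/3 = -(sqrt(-763 + (-6 + 392 + 504)) - 33)/3 = -(sqrt(-763 + 890) - 33)/3 = -(sqrt(127) - 33)/3 = -(-33 + sqrt(127))/3 = 11 - sqrt(127)/3 ≈ 7.2435)
(z(3, -1) + 30)**2 + p = (3 + 30)**2 + (11 - sqrt(127)/3) = 33**2 + (11 - sqrt(127)/3) = 1089 + (11 - sqrt(127)/3) = 1100 - sqrt(127)/3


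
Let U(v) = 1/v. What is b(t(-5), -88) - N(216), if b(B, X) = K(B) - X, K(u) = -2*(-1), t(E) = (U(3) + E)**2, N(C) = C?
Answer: -126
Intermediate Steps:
t(E) = (1/3 + E)**2
K(u) = 2
b(B, X) = 2 - X
b(t(-5), -88) - N(216) = (2 - 1*(-88)) - 1*216 = (2 + 88) - 216 = 90 - 216 = -126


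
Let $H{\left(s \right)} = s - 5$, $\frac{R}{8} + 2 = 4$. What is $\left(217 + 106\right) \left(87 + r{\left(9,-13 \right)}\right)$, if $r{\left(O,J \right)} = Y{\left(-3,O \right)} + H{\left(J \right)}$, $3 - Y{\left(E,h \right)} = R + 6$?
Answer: $16150$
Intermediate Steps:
$R = 16$ ($R = -16 + 8 \cdot 4 = -16 + 32 = 16$)
$Y{\left(E,h \right)} = -19$ ($Y{\left(E,h \right)} = 3 - \left(16 + 6\right) = 3 - 22 = -19$)
$H{\left(s \right)} = -5 + s$
$r{\left(O,J \right)} = -24 + J$ ($r{\left(O,J \right)} = -19 + \left(-5 + J\right) = -24 + J$)
$\left(217 + 106\right) \left(87 + r{\left(9,-13 \right)}\right) = \left(217 + 106\right) \left(87 - 37\right) = 323 \left(87 - 37\right) = 323 \cdot 50 = 16150$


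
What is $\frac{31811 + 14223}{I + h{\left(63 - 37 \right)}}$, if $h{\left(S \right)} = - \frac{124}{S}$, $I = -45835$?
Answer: $- \frac{598442}{595917} \approx -1.0042$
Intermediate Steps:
$\frac{31811 + 14223}{I + h{\left(63 - 37 \right)}} = \frac{31811 + 14223}{-45835 - \frac{124}{63 - 37}} = \frac{46034}{-45835 - \frac{124}{26}} = \frac{46034}{-45835 - \frac{62}{13}} = \frac{46034}{- \frac{595917}{13}} = 46034 \left(- \frac{13}{595917}\right) = - \frac{598442}{595917}$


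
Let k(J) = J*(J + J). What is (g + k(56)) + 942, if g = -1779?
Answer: 5435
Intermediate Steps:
k(J) = 2*J**2 (k(J) = J*(2*J) = 2*J**2)
(g + k(56)) + 942 = (-1779 + 2*56**2) + 942 = (-1779 + 2*3136) + 942 = (-1779 + 6272) + 942 = 4493 + 942 = 5435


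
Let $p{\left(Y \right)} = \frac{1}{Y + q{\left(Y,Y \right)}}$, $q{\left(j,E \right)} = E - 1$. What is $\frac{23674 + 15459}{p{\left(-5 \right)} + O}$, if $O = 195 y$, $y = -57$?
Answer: $- \frac{430463}{122266} \approx -3.5207$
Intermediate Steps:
$q{\left(j,E \right)} = -1 + E$
$p{\left(Y \right)} = \frac{1}{-1 + 2 Y}$ ($p{\left(Y \right)} = \frac{1}{Y + \left(-1 + Y\right)} = \frac{1}{-1 + 2 Y}$)
$O = -11115$ ($O = 195 \left(-57\right) = -11115$)
$\frac{23674 + 15459}{p{\left(-5 \right)} + O} = \frac{23674 + 15459}{\frac{1}{-1 + 2 \left(-5\right)} - 11115} = \frac{39133}{\frac{1}{-1 - 10} - 11115} = \frac{39133}{\frac{1}{-11} - 11115} = \frac{39133}{- \frac{1}{11} - 11115} = \frac{39133}{- \frac{122266}{11}} = 39133 \left(- \frac{11}{122266}\right) = - \frac{430463}{122266}$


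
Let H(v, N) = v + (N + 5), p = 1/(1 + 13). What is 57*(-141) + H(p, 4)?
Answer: -112391/14 ≈ -8027.9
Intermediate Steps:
p = 1/14 ≈ 0.071429
H(v, N) = 5 + N + v (H(v, N) = v + (5 + N) = 5 + N + v)
57*(-141) + H(p, 4) = 57*(-141) + (5 + 4 + 1/14) = -8037 + 127/14 = -112391/14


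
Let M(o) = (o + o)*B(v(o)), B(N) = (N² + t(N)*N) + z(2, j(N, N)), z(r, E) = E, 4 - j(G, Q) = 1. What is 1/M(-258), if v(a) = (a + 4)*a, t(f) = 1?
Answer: -1/2215966416444 ≈ -4.5127e-13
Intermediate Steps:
j(G, Q) = 3 (j(G, Q) = 4 - 1*1 = 4 - 1 = 3)
v(a) = a*(4 + a) (v(a) = (4 + a)*a = a*(4 + a))
B(N) = 3 + N + N² (B(N) = (N² + 1*N) + 3 = (N² + N) + 3 = (N + N²) + 3 = 3 + N + N²)
M(o) = 2*o*(3 + o*(4 + o) + o²*(4 + o)²) (M(o) = (o + o)*(3 + o*(4 + o) + (o*(4 + o))²) = (2*o)*(3 + o*(4 + o) + o²*(4 + o)²) = 2*o*(3 + o*(4 + o) + o²*(4 + o)²))
1/M(-258) = 1/(2*(-258)*(3 - 258*(4 - 258) + (-258)²*(4 - 258)²)) = 1/(2*(-258)*(3 - 258*(-254) + 66564*(-254)²)) = 1/(2*(-258)*(3 + 65532 + 66564*64516)) = 1/(2*(-258)*(3 + 65532 + 4294443024)) = 1/(2*(-258)*4294508559) = 1/(-2215966416444) = -1/2215966416444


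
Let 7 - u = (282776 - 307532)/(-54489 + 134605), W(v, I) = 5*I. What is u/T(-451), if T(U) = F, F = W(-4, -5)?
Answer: -146392/500725 ≈ -0.29236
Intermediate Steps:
u = 146392/20029 (u = 7 - (282776 - 307532)/(-54489 + 134605) = 7 - (-24756)/80116 = 7 - 1*(-6189/20029) = 7 + 6189/20029 = 146392/20029 ≈ 7.3090)
F = -25 (F = 5*(-5) = -25)
T(U) = -25
u/T(-451) = (146392/20029)/(-25) = (146392/20029)*(-1/25) = -146392/500725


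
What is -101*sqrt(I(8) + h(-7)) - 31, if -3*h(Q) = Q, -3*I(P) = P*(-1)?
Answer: -31 - 101*sqrt(5) ≈ -256.84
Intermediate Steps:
I(P) = P/3 (I(P) = -P*(-1)/3 = -(-1)*P/3 = P/3)
h(Q) = -Q/3
-101*sqrt(I(8) + h(-7)) - 31 = -101*sqrt((1/3)*8 - 1/3*(-7)) - 31 = -101*sqrt(8/3 + 7/3) - 31 = -101*sqrt(5) - 31 = -31 - 101*sqrt(5)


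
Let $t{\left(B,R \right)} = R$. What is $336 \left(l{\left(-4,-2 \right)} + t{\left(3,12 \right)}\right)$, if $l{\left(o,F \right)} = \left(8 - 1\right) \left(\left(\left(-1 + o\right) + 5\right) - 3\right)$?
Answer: $-3024$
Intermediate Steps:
$l{\left(o,F \right)} = 7 + 7 o$ ($l{\left(o,F \right)} = 7 \left(\left(4 + o\right) - 3\right) = 7 \left(1 + o\right) = 7 + 7 o$)
$336 \left(l{\left(-4,-2 \right)} + t{\left(3,12 \right)}\right) = 336 \left(\left(7 + 7 \left(-4\right)\right) + 12\right) = 336 \left(\left(7 - 28\right) + 12\right) = 336 \left(-21 + 12\right) = 336 \left(-9\right) = -3024$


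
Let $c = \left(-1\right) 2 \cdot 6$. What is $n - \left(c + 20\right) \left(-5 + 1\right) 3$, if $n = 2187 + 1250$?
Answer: $3533$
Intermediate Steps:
$c = -12$ ($c = \left(-2\right) 6 = -12$)
$n = 3437$
$n - \left(c + 20\right) \left(-5 + 1\right) 3 = 3437 - \left(-12 + 20\right) \left(-5 + 1\right) 3 = 3437 - 8 \left(\left(-4\right) 3\right) = 3437 - 8 \left(-12\right) = 3437 - -96 = 3437 + 96 = 3533$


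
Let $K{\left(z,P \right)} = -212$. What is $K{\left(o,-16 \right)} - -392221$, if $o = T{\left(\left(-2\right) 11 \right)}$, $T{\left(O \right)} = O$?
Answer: $392009$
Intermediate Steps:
$o = -22$ ($o = \left(-2\right) 11 = -22$)
$K{\left(o,-16 \right)} - -392221 = -212 - -392221 = -212 + 392221 = 392009$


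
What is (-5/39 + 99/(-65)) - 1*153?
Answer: -30157/195 ≈ -154.65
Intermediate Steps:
(-5/39 + 99/(-65)) - 1*153 = (-5*1/39 + 99*(-1/65)) - 153 = (-5/39 - 99/65) - 153 = -322/195 - 153 = -30157/195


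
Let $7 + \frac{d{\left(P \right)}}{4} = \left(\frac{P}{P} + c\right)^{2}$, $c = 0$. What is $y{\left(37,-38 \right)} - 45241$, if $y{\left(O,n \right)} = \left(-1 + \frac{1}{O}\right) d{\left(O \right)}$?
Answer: $- \frac{1673053}{37} \approx -45218.0$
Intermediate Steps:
$d{\left(P \right)} = -24$ ($d{\left(P \right)} = -28 + 4 \left(\frac{P}{P} + 0\right)^{2} = -28 + 4 \left(1 + 0\right)^{2} = -28 + 4 \cdot 1^{2} = -28 + 4 \cdot 1 = -28 + 4 = -24$)
$y{\left(O,n \right)} = 24 - \frac{24}{O}$ ($y{\left(O,n \right)} = \left(-1 + \frac{1}{O}\right) \left(-24\right) = 24 - \frac{24}{O}$)
$y{\left(37,-38 \right)} - 45241 = \left(24 - \frac{24}{37}\right) - 45241 = \frac{864}{37} - 45241 = - \frac{1673053}{37}$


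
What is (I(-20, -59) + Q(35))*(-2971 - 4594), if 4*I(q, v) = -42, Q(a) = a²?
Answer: -18375385/2 ≈ -9.1877e+6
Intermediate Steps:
I(q, v) = -21/2 (I(q, v) = (¼)*(-42) = -21/2)
(I(-20, -59) + Q(35))*(-2971 - 4594) = (-21/2 + 35²)*(-2971 - 4594) = (-21/2 + 1225)*(-7565) = (2429/2)*(-7565) = -18375385/2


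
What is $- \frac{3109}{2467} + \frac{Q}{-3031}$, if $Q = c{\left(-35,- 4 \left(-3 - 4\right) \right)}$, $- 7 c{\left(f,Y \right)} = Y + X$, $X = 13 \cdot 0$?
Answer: $- \frac{9413511}{7477477} \approx -1.2589$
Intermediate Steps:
$X = 0$
$c{\left(f,Y \right)} = - \frac{Y}{7}$ ($c{\left(f,Y \right)} = - \frac{Y + 0}{7} = - \frac{Y}{7}$)
$Q = -4$ ($Q = - \frac{\left(-4\right) \left(-3 - 4\right)}{7} = - \frac{\left(-4\right) \left(-7\right)}{7} = \left(- \frac{1}{7}\right) 28 = -4$)
$- \frac{3109}{2467} + \frac{Q}{-3031} = - \frac{3109}{2467} - \frac{4}{-3031} = \left(-3109\right) \frac{1}{2467} - - \frac{4}{3031} = - \frac{3109}{2467} + \frac{4}{3031} = - \frac{9413511}{7477477}$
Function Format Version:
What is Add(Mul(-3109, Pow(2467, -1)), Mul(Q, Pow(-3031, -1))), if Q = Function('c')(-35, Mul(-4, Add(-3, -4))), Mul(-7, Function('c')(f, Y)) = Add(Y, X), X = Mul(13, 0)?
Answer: Rational(-9413511, 7477477) ≈ -1.2589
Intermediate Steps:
X = 0
Function('c')(f, Y) = Mul(Rational(-1, 7), Y) (Function('c')(f, Y) = Mul(Rational(-1, 7), Add(Y, 0)) = Mul(Rational(-1, 7), Y))
Q = -4 (Q = Mul(Rational(-1, 7), Mul(-4, Add(-3, -4))) = Mul(Rational(-1, 7), Mul(-4, -7)) = Mul(Rational(-1, 7), 28) = -4)
Add(Mul(-3109, Pow(2467, -1)), Mul(Q, Pow(-3031, -1))) = Add(Mul(-3109, Pow(2467, -1)), Mul(-4, Pow(-3031, -1))) = Add(Mul(-3109, Rational(1, 2467)), Mul(-4, Rational(-1, 3031))) = Add(Rational(-3109, 2467), Rational(4, 3031)) = Rational(-9413511, 7477477)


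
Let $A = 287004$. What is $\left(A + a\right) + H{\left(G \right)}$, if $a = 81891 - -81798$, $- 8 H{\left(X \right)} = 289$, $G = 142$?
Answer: $\frac{3605255}{8} \approx 4.5066 \cdot 10^{5}$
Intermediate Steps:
$H{\left(X \right)} = - \frac{289}{8}$ ($H{\left(X \right)} = \left(- \frac{1}{8}\right) 289 = - \frac{289}{8}$)
$a = 163689$ ($a = 81891 + 81798 = 163689$)
$\left(A + a\right) + H{\left(G \right)} = \left(287004 + 163689\right) - \frac{289}{8} = 450693 - \frac{289}{8} = \frac{3605255}{8}$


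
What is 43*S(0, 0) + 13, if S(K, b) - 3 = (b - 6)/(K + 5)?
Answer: 452/5 ≈ 90.400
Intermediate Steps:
S(K, b) = 3 + (-6 + b)/(5 + K) (S(K, b) = 3 + (b - 6)/(K + 5) = 3 + (-6 + b)/(5 + K))
43*S(0, 0) + 13 = 43*((9 + 0 + 3*0)/(5 + 0)) + 13 = 43*((9 + 0 + 0)/5) + 13 = 43*((⅕)*9) + 13 = 43*(9/5) + 13 = 387/5 + 13 = 452/5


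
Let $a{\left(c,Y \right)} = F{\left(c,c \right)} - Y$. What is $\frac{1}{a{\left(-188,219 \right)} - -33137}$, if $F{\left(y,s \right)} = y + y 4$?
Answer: $\frac{1}{31978} \approx 3.1271 \cdot 10^{-5}$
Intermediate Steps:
$F{\left(y,s \right)} = 5 y$ ($F{\left(y,s \right)} = y + 4 y = 5 y$)
$a{\left(c,Y \right)} = - Y + 5 c$ ($a{\left(c,Y \right)} = 5 c - Y = - Y + 5 c$)
$\frac{1}{a{\left(-188,219 \right)} - -33137} = \frac{1}{\left(\left(-1\right) 219 + 5 \left(-188\right)\right) - -33137} = \frac{1}{\left(-219 - 940\right) + 33137} = \frac{1}{-1159 + 33137} = \frac{1}{31978}$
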